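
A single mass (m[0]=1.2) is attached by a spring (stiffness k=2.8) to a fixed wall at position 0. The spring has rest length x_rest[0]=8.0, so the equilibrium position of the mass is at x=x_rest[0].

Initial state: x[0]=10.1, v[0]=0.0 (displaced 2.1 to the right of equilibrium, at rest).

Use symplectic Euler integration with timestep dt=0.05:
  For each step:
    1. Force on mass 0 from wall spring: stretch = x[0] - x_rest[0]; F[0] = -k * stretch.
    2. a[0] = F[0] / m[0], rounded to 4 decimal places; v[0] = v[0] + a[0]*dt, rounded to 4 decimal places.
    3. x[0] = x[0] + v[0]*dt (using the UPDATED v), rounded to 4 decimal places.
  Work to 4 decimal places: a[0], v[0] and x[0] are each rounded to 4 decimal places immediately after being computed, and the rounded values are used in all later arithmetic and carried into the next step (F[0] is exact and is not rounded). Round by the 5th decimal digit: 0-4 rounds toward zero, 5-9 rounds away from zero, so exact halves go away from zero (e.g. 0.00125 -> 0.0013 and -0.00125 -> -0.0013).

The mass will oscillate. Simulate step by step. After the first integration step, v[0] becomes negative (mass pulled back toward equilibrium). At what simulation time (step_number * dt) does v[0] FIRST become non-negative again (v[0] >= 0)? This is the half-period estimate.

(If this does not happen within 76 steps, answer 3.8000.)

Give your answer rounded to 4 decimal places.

Answer: 2.1000

Derivation:
Step 0: x=[10.1000] v=[0.0000]
Step 1: x=[10.0878] v=[-0.2450]
Step 2: x=[10.0634] v=[-0.4886]
Step 3: x=[10.0269] v=[-0.7293]
Step 4: x=[9.9786] v=[-0.9658]
Step 5: x=[9.9188] v=[-1.1966]
Step 6: x=[9.8478] v=[-1.4205]
Step 7: x=[9.7660] v=[-1.6361]
Step 8: x=[9.6739] v=[-1.8421]
Step 9: x=[9.5720] v=[-2.0374]
Step 10: x=[9.4610] v=[-2.2208]
Step 11: x=[9.3414] v=[-2.3913]
Step 12: x=[9.2140] v=[-2.5478]
Step 13: x=[9.0795] v=[-2.6894]
Step 14: x=[8.9387] v=[-2.8153]
Step 15: x=[8.7925] v=[-2.9248]
Step 16: x=[8.6416] v=[-3.0173]
Step 17: x=[8.4870] v=[-3.0922]
Step 18: x=[8.3296] v=[-3.1490]
Step 19: x=[8.1702] v=[-3.1875]
Step 20: x=[8.0098] v=[-3.2074]
Step 21: x=[7.8494] v=[-3.2085]
Step 22: x=[7.6899] v=[-3.1909]
Step 23: x=[7.5322] v=[-3.1547]
Step 24: x=[7.3772] v=[-3.1001]
Step 25: x=[7.2258] v=[-3.0274]
Step 26: x=[7.0789] v=[-2.9371]
Step 27: x=[6.9374] v=[-2.8296]
Step 28: x=[6.8021] v=[-2.7056]
Step 29: x=[6.6738] v=[-2.5658]
Step 30: x=[6.5532] v=[-2.4111]
Step 31: x=[6.4411] v=[-2.2423]
Step 32: x=[6.3381] v=[-2.0604]
Step 33: x=[6.2448] v=[-1.8665]
Step 34: x=[6.1617] v=[-1.6617]
Step 35: x=[6.0893] v=[-1.4472]
Step 36: x=[6.0281] v=[-1.2243]
Step 37: x=[5.9784] v=[-0.9942]
Step 38: x=[5.9405] v=[-0.7583]
Step 39: x=[5.9146] v=[-0.5180]
Step 40: x=[5.9009] v=[-0.2747]
Step 41: x=[5.8994] v=[-0.0298]
Step 42: x=[5.9102] v=[0.2153]
First v>=0 after going negative at step 42, time=2.1000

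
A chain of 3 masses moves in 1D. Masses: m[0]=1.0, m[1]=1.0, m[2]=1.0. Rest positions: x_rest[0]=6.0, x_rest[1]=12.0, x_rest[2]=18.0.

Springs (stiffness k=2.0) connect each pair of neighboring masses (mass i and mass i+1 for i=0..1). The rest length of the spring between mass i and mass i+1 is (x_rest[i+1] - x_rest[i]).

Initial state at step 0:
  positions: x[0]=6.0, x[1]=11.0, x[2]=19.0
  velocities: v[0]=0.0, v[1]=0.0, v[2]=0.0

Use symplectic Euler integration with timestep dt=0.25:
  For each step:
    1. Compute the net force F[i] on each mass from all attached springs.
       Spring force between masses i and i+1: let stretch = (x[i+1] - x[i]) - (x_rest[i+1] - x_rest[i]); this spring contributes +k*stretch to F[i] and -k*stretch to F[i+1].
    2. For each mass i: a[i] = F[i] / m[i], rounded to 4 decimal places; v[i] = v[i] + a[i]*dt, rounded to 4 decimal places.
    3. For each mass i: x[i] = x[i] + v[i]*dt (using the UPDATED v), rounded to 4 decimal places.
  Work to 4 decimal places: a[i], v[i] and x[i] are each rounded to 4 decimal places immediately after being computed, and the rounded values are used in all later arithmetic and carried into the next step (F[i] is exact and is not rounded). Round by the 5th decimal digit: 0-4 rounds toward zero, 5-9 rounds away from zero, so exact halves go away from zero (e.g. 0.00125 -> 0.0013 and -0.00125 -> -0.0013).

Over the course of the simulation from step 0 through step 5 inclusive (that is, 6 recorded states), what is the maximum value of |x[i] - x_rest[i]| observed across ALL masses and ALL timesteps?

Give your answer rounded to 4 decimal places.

Answer: 1.0091

Derivation:
Step 0: x=[6.0000 11.0000 19.0000] v=[0.0000 0.0000 0.0000]
Step 1: x=[5.8750 11.3750 18.7500] v=[-0.5000 1.5000 -1.0000]
Step 2: x=[5.6875 11.9844 18.3281] v=[-0.7500 2.4375 -1.6875]
Step 3: x=[5.5371 12.5996 17.8633] v=[-0.6016 2.4609 -1.8594]
Step 4: x=[5.5195 12.9900 17.4905] v=[-0.0704 1.5615 -1.4913]
Step 5: x=[5.6857 13.0091 17.3051] v=[0.6649 0.0765 -0.7416]
Max displacement = 1.0091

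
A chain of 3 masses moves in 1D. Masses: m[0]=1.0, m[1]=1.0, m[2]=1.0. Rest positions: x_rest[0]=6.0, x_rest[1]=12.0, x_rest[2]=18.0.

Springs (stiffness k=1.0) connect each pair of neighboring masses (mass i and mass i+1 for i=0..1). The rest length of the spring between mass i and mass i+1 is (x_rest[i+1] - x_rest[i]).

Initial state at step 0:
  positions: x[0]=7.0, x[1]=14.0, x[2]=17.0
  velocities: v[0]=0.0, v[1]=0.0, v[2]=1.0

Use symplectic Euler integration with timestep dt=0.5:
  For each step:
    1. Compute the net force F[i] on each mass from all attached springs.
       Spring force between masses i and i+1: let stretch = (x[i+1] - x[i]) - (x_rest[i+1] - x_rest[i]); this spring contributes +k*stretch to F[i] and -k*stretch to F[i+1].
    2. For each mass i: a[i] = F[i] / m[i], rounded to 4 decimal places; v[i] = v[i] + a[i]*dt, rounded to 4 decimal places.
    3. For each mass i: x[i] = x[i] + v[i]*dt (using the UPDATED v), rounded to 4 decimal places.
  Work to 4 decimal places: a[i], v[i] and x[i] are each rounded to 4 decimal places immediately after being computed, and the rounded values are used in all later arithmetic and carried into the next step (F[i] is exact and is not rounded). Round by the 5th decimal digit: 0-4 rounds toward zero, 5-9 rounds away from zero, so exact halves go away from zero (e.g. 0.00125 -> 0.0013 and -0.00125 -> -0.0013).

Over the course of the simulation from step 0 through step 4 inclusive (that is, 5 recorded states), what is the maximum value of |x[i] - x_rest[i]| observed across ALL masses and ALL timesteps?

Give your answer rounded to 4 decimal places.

Answer: 2.8868

Derivation:
Step 0: x=[7.0000 14.0000 17.0000] v=[0.0000 0.0000 1.0000]
Step 1: x=[7.2500 13.0000 18.2500] v=[0.5000 -2.0000 2.5000]
Step 2: x=[7.4375 11.8750 19.6875] v=[0.3750 -2.2500 2.8750]
Step 3: x=[7.2344 11.5938 20.6719] v=[-0.4063 -0.5625 1.9688]
Step 4: x=[6.6211 12.4923 20.8868] v=[-1.2266 1.7969 0.4298]
Max displacement = 2.8868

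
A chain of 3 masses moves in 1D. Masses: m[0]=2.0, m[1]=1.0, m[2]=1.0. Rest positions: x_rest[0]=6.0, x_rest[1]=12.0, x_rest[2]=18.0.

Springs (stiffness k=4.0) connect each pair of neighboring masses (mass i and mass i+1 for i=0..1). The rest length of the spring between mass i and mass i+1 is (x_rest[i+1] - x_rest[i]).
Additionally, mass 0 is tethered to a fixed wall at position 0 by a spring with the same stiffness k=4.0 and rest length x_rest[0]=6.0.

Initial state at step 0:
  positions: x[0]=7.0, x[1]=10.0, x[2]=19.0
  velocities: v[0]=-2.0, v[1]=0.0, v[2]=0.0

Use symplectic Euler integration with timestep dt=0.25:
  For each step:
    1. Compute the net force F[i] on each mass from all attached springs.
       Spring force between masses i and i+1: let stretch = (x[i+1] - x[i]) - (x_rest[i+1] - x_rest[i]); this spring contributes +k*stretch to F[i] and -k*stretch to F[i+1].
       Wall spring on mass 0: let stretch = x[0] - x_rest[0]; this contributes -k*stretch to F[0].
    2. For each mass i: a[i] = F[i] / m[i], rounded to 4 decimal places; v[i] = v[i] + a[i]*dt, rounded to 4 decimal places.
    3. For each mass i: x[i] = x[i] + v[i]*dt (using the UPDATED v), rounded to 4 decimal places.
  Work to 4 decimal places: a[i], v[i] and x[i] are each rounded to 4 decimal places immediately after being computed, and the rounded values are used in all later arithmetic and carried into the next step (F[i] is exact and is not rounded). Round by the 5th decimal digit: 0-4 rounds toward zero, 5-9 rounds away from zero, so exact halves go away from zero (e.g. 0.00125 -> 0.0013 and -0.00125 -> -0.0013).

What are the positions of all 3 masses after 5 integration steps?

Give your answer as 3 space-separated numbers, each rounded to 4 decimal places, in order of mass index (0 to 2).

Answer: 4.9358 10.9067 18.0289

Derivation:
Step 0: x=[7.0000 10.0000 19.0000] v=[-2.0000 0.0000 0.0000]
Step 1: x=[6.0000 11.5000 18.2500] v=[-4.0000 6.0000 -3.0000]
Step 2: x=[4.9375 13.3125 17.3125] v=[-4.2500 7.2500 -3.7500]
Step 3: x=[4.3047 14.0313 16.8750] v=[-2.5313 2.8750 -1.7500]
Step 4: x=[4.3496 13.0293 17.2266] v=[0.1797 -4.0079 1.4063]
Step 5: x=[4.9358 10.9067 18.0289] v=[2.3448 -8.4903 3.2090]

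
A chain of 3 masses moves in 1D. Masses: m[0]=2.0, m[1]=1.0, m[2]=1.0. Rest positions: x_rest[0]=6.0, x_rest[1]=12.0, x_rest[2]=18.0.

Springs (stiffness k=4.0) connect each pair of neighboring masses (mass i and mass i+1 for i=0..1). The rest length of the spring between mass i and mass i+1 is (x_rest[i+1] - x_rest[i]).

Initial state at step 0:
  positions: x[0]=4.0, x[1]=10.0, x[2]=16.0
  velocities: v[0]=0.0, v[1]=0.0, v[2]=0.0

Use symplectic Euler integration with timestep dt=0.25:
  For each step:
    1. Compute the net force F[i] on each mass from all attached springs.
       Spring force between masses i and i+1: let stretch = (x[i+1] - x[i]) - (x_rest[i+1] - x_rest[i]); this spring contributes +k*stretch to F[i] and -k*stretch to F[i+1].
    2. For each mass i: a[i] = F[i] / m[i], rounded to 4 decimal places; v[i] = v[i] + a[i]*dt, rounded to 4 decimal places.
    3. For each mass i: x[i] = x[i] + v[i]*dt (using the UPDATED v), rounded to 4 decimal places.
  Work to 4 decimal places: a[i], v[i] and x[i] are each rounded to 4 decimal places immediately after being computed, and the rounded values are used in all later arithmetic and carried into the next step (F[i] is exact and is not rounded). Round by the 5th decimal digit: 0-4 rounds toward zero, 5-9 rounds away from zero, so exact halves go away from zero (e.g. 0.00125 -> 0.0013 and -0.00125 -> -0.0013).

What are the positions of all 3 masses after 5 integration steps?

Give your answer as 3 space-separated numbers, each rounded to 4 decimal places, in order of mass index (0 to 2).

Answer: 4.0000 10.0000 16.0000

Derivation:
Step 0: x=[4.0000 10.0000 16.0000] v=[0.0000 0.0000 0.0000]
Step 1: x=[4.0000 10.0000 16.0000] v=[0.0000 0.0000 0.0000]
Step 2: x=[4.0000 10.0000 16.0000] v=[0.0000 0.0000 0.0000]
Step 3: x=[4.0000 10.0000 16.0000] v=[0.0000 0.0000 0.0000]
Step 4: x=[4.0000 10.0000 16.0000] v=[0.0000 0.0000 0.0000]
Step 5: x=[4.0000 10.0000 16.0000] v=[0.0000 0.0000 0.0000]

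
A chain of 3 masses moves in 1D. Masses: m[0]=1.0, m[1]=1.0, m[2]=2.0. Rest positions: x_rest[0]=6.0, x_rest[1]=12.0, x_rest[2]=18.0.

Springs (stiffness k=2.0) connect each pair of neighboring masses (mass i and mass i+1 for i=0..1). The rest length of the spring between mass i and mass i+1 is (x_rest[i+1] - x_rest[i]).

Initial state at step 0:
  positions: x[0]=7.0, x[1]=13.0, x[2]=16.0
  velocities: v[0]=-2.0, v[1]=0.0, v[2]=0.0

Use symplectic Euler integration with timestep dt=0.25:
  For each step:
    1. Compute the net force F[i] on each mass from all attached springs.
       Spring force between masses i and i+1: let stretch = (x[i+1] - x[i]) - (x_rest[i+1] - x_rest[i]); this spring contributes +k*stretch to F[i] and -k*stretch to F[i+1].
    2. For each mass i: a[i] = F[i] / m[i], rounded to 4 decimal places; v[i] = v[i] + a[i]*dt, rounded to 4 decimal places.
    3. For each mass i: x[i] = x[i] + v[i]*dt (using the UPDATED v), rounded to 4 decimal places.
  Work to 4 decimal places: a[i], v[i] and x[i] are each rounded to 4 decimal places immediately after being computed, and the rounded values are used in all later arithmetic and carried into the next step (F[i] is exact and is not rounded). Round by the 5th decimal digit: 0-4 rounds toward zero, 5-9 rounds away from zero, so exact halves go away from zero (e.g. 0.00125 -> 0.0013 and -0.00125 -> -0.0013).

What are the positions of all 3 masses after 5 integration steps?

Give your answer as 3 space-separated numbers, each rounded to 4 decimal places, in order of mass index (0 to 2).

Step 0: x=[7.0000 13.0000 16.0000] v=[-2.0000 0.0000 0.0000]
Step 1: x=[6.5000 12.6250 16.1875] v=[-2.0000 -1.5000 0.7500]
Step 2: x=[6.0156 11.9297 16.5274] v=[-1.9375 -2.7813 1.3594]
Step 3: x=[5.5205 11.0698 16.9549] v=[-1.9805 -3.4395 1.7100]
Step 4: x=[4.9690 10.2519 17.3896] v=[-2.2059 -3.2716 1.7387]
Step 5: x=[4.3279 9.6659 17.7532] v=[-2.5645 -2.3442 1.4543]

Answer: 4.3279 9.6659 17.7532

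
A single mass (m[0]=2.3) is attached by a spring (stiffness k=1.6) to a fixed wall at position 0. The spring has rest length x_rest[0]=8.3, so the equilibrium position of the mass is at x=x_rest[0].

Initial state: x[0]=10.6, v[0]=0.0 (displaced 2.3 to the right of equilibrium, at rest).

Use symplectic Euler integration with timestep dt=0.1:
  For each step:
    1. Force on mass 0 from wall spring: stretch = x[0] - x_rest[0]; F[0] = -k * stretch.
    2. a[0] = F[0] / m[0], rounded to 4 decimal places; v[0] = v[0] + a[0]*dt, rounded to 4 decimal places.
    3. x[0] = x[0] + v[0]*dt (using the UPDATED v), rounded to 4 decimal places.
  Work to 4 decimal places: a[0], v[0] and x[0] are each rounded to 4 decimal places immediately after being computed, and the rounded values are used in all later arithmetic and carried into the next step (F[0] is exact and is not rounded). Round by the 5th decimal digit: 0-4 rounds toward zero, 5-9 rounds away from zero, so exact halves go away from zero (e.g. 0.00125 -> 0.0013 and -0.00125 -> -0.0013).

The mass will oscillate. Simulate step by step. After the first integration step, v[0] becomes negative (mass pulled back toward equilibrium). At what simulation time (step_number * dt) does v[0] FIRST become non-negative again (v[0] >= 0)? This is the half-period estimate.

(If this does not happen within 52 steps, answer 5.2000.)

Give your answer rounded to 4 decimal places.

Answer: 3.8000

Derivation:
Step 0: x=[10.6000] v=[0.0000]
Step 1: x=[10.5840] v=[-0.1600]
Step 2: x=[10.5521] v=[-0.3189]
Step 3: x=[10.5045] v=[-0.4756]
Step 4: x=[10.4416] v=[-0.6290]
Step 5: x=[10.3638] v=[-0.7780]
Step 6: x=[10.2716] v=[-0.9216]
Step 7: x=[10.1657] v=[-1.0588]
Step 8: x=[10.0468] v=[-1.1886]
Step 9: x=[9.9158] v=[-1.3101]
Step 10: x=[9.7736] v=[-1.4225]
Step 11: x=[9.6211] v=[-1.5250]
Step 12: x=[9.4594] v=[-1.6169]
Step 13: x=[9.2896] v=[-1.6976]
Step 14: x=[9.1130] v=[-1.7664]
Step 15: x=[8.9307] v=[-1.8230]
Step 16: x=[8.7440] v=[-1.8669]
Step 17: x=[8.5542] v=[-1.8978]
Step 18: x=[8.3627] v=[-1.9155]
Step 19: x=[8.1707] v=[-1.9199]
Step 20: x=[7.9796] v=[-1.9109]
Step 21: x=[7.7907] v=[-1.8886]
Step 22: x=[7.6054] v=[-1.8532]
Step 23: x=[7.4249] v=[-1.8049]
Step 24: x=[7.2505] v=[-1.7440]
Step 25: x=[7.0834] v=[-1.6710]
Step 26: x=[6.9248] v=[-1.5864]
Step 27: x=[6.7757] v=[-1.4907]
Step 28: x=[6.6372] v=[-1.3847]
Step 29: x=[6.5103] v=[-1.2690]
Step 30: x=[6.3959] v=[-1.1445]
Step 31: x=[6.2947] v=[-1.0120]
Step 32: x=[6.2075] v=[-0.8725]
Step 33: x=[6.1348] v=[-0.7269]
Step 34: x=[6.0772] v=[-0.5763]
Step 35: x=[6.0350] v=[-0.4217]
Step 36: x=[6.0086] v=[-0.2641]
Step 37: x=[5.9981] v=[-0.1047]
Step 38: x=[6.0036] v=[0.0554]
First v>=0 after going negative at step 38, time=3.8000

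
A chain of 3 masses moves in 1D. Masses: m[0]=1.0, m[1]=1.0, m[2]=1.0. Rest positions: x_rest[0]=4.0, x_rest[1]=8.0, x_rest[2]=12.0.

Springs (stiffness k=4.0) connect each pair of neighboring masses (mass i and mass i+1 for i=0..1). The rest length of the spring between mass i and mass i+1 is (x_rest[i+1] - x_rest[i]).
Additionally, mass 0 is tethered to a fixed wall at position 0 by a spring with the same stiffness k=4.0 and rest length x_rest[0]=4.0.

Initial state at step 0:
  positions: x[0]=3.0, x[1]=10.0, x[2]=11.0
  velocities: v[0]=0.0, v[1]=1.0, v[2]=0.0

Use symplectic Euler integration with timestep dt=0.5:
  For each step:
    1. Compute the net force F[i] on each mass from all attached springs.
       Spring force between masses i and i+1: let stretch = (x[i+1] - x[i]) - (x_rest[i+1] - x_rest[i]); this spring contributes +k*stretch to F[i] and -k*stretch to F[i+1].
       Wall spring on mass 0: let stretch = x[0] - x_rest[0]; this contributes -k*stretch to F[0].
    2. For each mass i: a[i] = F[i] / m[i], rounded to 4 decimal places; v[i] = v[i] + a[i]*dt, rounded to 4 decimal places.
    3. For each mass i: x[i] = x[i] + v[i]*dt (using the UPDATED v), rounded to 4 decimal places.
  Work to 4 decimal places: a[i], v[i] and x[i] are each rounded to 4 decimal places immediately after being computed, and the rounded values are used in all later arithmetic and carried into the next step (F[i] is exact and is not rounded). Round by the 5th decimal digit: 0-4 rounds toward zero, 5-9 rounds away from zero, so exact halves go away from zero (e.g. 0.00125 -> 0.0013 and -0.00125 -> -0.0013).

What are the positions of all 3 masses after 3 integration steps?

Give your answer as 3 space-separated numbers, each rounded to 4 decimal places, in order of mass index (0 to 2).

Step 0: x=[3.0000 10.0000 11.0000] v=[0.0000 1.0000 0.0000]
Step 1: x=[7.0000 4.5000 14.0000] v=[8.0000 -11.0000 6.0000]
Step 2: x=[1.5000 11.0000 11.5000] v=[-11.0000 13.0000 -5.0000]
Step 3: x=[4.0000 8.5000 12.5000] v=[5.0000 -5.0000 2.0000]

Answer: 4.0000 8.5000 12.5000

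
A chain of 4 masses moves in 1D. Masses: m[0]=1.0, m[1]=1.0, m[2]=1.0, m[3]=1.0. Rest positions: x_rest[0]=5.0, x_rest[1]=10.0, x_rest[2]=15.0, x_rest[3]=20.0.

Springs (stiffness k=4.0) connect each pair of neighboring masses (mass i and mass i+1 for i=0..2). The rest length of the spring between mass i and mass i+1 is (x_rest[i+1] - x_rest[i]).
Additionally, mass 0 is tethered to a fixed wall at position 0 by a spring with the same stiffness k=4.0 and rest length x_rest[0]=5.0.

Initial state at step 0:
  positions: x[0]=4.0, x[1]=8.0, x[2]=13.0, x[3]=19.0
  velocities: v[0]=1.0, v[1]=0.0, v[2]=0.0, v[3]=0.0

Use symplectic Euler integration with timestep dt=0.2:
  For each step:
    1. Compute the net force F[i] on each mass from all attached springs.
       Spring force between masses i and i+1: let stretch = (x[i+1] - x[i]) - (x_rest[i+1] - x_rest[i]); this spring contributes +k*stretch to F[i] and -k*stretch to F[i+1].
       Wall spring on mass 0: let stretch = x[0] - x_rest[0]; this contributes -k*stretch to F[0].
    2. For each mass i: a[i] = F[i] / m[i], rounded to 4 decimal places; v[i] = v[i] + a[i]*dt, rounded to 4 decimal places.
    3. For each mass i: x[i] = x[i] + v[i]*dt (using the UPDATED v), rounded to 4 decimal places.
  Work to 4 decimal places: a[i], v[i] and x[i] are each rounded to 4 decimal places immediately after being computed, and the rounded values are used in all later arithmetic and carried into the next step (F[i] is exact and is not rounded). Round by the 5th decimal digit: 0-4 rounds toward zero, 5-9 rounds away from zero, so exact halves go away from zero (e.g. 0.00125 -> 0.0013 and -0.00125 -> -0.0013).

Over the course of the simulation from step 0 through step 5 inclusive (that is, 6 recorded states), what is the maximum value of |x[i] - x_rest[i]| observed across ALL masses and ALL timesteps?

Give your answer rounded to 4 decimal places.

Step 0: x=[4.0000 8.0000 13.0000 19.0000] v=[1.0000 0.0000 0.0000 0.0000]
Step 1: x=[4.2000 8.1600 13.1600 18.8400] v=[1.0000 0.8000 0.8000 -0.8000]
Step 2: x=[4.3616 8.4864 13.4288 18.5712] v=[0.8080 1.6320 1.3440 -1.3440]
Step 3: x=[4.4853 8.9436 13.7296 18.2796] v=[0.6186 2.2861 1.5040 -1.4579]
Step 4: x=[4.6047 9.4533 13.9926 18.0600] v=[0.5970 2.5483 1.3152 -1.0979]
Step 5: x=[4.7631 9.9135 14.1801 17.9896] v=[0.7921 2.3009 0.9377 -0.3518]
Max displacement = 2.0104

Answer: 2.0104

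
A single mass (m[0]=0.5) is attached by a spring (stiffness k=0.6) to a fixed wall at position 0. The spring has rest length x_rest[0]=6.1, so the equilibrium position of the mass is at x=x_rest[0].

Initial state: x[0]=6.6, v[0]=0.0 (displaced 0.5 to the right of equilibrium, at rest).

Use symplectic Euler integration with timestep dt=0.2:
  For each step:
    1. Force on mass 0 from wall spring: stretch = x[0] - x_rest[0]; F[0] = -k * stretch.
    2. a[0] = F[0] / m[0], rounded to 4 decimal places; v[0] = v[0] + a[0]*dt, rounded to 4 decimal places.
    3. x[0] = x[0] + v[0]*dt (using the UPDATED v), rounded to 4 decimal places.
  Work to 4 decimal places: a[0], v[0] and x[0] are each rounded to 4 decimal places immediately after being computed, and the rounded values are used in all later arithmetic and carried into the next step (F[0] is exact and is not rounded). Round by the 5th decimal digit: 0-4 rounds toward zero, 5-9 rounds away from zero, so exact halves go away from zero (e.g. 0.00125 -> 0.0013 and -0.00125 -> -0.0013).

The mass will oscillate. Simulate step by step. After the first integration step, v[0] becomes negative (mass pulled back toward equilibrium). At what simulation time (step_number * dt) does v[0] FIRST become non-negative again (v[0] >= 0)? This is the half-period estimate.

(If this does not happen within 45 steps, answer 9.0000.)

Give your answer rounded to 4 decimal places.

Step 0: x=[6.6000] v=[0.0000]
Step 1: x=[6.5760] v=[-0.1200]
Step 2: x=[6.5292] v=[-0.2342]
Step 3: x=[6.4618] v=[-0.3372]
Step 4: x=[6.3770] v=[-0.4240]
Step 5: x=[6.2789] v=[-0.4905]
Step 6: x=[6.1722] v=[-0.5334]
Step 7: x=[6.0621] v=[-0.5507]
Step 8: x=[5.9538] v=[-0.5416]
Step 9: x=[5.8525] v=[-0.5065]
Step 10: x=[5.7631] v=[-0.4471]
Step 11: x=[5.6899] v=[-0.3662]
Step 12: x=[5.6363] v=[-0.2678]
Step 13: x=[5.6050] v=[-0.1565]
Step 14: x=[5.5975] v=[-0.0377]
Step 15: x=[5.6141] v=[0.0829]
First v>=0 after going negative at step 15, time=3.0000

Answer: 3.0000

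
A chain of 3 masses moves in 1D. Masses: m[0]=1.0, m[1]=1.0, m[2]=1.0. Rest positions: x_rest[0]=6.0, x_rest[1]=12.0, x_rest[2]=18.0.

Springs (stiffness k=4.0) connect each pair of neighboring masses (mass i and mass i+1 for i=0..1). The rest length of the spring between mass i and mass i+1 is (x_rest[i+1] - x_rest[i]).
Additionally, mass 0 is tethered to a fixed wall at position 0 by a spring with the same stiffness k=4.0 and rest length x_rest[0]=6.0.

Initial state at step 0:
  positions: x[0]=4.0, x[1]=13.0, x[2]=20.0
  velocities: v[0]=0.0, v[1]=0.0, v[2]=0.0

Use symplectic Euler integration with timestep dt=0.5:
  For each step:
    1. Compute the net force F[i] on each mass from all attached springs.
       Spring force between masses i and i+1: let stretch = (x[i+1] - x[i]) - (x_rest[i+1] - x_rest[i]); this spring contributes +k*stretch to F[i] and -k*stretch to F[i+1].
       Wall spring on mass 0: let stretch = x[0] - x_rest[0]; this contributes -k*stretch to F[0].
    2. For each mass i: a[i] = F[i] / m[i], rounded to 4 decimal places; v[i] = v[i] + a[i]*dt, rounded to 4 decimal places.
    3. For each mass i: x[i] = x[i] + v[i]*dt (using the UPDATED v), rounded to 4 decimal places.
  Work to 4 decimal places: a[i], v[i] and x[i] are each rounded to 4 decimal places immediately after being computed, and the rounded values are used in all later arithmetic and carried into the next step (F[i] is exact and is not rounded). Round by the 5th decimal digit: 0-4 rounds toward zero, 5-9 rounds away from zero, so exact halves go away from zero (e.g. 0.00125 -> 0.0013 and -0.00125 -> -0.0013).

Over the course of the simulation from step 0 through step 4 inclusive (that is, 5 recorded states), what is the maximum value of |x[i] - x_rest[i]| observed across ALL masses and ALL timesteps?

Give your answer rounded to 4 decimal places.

Answer: 3.0000

Derivation:
Step 0: x=[4.0000 13.0000 20.0000] v=[0.0000 0.0000 0.0000]
Step 1: x=[9.0000 11.0000 19.0000] v=[10.0000 -4.0000 -2.0000]
Step 2: x=[7.0000 15.0000 16.0000] v=[-4.0000 8.0000 -6.0000]
Step 3: x=[6.0000 12.0000 18.0000] v=[-2.0000 -6.0000 4.0000]
Step 4: x=[5.0000 9.0000 20.0000] v=[-2.0000 -6.0000 4.0000]
Max displacement = 3.0000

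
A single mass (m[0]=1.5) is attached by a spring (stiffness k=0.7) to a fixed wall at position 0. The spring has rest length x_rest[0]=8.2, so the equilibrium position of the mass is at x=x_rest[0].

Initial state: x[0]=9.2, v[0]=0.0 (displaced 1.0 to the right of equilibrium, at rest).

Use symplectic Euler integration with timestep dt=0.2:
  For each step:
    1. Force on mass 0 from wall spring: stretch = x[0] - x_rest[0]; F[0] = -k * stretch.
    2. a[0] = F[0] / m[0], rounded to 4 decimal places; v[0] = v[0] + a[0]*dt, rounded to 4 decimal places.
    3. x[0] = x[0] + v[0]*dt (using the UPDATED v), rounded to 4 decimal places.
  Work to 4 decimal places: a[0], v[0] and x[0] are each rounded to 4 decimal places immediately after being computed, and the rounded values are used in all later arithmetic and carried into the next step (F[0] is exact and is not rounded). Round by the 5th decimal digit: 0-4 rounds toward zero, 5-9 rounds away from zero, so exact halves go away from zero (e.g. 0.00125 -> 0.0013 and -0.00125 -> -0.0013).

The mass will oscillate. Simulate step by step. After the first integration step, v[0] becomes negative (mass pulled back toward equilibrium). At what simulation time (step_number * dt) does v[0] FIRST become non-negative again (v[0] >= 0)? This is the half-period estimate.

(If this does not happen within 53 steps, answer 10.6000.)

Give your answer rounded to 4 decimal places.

Answer: 4.6000

Derivation:
Step 0: x=[9.2000] v=[0.0000]
Step 1: x=[9.1813] v=[-0.0933]
Step 2: x=[9.1443] v=[-0.1849]
Step 3: x=[9.0897] v=[-0.2730]
Step 4: x=[9.0185] v=[-0.3560]
Step 5: x=[8.9320] v=[-0.4324]
Step 6: x=[8.8319] v=[-0.5007]
Step 7: x=[8.7200] v=[-0.5597]
Step 8: x=[8.5984] v=[-0.6082]
Step 9: x=[8.4693] v=[-0.6454]
Step 10: x=[8.3352] v=[-0.6705]
Step 11: x=[8.1986] v=[-0.6831]
Step 12: x=[8.0620] v=[-0.6830]
Step 13: x=[7.9280] v=[-0.6701]
Step 14: x=[7.7991] v=[-0.6447]
Step 15: x=[7.6776] v=[-0.6073]
Step 16: x=[7.5659] v=[-0.5585]
Step 17: x=[7.4660] v=[-0.4993]
Step 18: x=[7.3798] v=[-0.4308]
Step 19: x=[7.3090] v=[-0.3542]
Step 20: x=[7.2548] v=[-0.2710]
Step 21: x=[7.2182] v=[-0.1828]
Step 22: x=[7.2000] v=[-0.0912]
Step 23: x=[7.2004] v=[0.0021]
First v>=0 after going negative at step 23, time=4.6000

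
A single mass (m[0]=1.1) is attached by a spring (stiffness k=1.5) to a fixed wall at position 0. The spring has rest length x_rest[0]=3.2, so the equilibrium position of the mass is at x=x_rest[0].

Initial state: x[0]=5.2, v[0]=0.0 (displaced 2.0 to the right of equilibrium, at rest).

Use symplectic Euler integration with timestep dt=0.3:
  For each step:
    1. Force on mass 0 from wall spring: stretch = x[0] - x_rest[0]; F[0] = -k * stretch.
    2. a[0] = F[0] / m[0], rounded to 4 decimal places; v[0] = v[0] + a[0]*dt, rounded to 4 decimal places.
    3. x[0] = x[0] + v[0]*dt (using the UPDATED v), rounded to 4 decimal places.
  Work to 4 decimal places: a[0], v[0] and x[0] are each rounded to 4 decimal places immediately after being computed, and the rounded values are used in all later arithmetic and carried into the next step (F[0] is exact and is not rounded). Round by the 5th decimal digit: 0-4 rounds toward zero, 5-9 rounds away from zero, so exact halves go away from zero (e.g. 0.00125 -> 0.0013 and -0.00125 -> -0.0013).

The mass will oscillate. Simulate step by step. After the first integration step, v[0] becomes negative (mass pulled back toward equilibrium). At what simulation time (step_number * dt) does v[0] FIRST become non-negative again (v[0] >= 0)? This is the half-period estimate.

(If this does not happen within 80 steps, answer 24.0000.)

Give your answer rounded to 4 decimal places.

Step 0: x=[5.2000] v=[0.0000]
Step 1: x=[4.9545] v=[-0.8182]
Step 2: x=[4.4937] v=[-1.5360]
Step 3: x=[3.8741] v=[-2.0652]
Step 4: x=[3.1718] v=[-2.3410]
Step 5: x=[2.4730] v=[-2.3295]
Step 6: x=[1.8634] v=[-2.0321]
Step 7: x=[1.4178] v=[-1.4853]
Step 8: x=[1.1909] v=[-0.7562]
Step 9: x=[1.2106] v=[0.0657]
First v>=0 after going negative at step 9, time=2.7000

Answer: 2.7000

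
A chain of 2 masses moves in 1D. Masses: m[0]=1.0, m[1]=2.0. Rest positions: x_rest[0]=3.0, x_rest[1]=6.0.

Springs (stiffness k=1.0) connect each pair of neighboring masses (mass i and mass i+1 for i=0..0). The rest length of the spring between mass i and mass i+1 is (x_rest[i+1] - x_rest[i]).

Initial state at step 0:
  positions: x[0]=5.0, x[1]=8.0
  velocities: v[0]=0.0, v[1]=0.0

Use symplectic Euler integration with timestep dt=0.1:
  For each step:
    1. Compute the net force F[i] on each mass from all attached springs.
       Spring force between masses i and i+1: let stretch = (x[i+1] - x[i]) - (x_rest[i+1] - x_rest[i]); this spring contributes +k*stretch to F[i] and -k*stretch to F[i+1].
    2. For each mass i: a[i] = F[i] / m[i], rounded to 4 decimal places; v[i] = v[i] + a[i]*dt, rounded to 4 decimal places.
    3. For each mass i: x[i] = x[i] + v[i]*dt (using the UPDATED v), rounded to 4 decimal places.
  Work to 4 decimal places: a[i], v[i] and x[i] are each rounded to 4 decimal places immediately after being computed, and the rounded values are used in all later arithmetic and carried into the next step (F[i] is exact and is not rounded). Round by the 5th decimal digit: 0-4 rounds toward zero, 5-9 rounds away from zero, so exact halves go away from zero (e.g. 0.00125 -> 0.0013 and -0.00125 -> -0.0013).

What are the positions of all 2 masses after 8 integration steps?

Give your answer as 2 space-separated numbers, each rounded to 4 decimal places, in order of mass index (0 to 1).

Answer: 5.0000 8.0000

Derivation:
Step 0: x=[5.0000 8.0000] v=[0.0000 0.0000]
Step 1: x=[5.0000 8.0000] v=[0.0000 0.0000]
Step 2: x=[5.0000 8.0000] v=[0.0000 0.0000]
Step 3: x=[5.0000 8.0000] v=[0.0000 0.0000]
Step 4: x=[5.0000 8.0000] v=[0.0000 0.0000]
Step 5: x=[5.0000 8.0000] v=[0.0000 0.0000]
Step 6: x=[5.0000 8.0000] v=[0.0000 0.0000]
Step 7: x=[5.0000 8.0000] v=[0.0000 0.0000]
Step 8: x=[5.0000 8.0000] v=[0.0000 0.0000]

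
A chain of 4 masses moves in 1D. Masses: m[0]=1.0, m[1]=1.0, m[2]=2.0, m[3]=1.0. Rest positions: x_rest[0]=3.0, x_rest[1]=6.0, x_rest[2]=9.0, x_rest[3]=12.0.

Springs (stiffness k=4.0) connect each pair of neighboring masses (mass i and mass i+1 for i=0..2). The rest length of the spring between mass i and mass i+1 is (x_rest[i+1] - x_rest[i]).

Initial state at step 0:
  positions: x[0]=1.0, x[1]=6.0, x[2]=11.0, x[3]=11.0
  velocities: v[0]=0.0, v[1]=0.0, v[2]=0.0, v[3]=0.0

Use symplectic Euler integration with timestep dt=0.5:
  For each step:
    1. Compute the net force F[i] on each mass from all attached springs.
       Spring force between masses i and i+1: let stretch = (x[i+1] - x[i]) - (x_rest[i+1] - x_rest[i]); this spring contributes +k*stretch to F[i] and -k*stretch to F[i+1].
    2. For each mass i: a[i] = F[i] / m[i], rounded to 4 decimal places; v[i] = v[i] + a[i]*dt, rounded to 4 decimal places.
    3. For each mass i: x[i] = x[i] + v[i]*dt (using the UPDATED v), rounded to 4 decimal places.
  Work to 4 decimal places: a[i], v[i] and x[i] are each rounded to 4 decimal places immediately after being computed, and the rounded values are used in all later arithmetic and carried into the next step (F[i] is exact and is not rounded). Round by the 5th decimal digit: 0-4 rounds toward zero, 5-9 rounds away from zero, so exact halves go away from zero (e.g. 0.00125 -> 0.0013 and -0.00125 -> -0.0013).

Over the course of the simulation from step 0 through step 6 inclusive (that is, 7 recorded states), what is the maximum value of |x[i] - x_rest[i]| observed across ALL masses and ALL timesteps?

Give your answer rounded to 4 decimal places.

Answer: 3.5000

Derivation:
Step 0: x=[1.0000 6.0000 11.0000 11.0000] v=[0.0000 0.0000 0.0000 0.0000]
Step 1: x=[3.0000 6.0000 8.5000 14.0000] v=[4.0000 0.0000 -5.0000 6.0000]
Step 2: x=[5.0000 5.5000 7.5000 14.5000] v=[4.0000 -1.0000 -2.0000 1.0000]
Step 3: x=[4.5000 6.5000 9.0000 11.0000] v=[-1.0000 2.0000 3.0000 -7.0000]
Step 4: x=[3.0000 8.0000 10.2500 8.5000] v=[-3.0000 3.0000 2.5000 -5.0000]
Step 5: x=[3.5000 6.7500 9.5000 10.7500] v=[1.0000 -2.5000 -1.5000 4.5000]
Step 6: x=[4.2500 5.0000 8.0000 14.7500] v=[1.5000 -3.5000 -3.0000 8.0000]
Max displacement = 3.5000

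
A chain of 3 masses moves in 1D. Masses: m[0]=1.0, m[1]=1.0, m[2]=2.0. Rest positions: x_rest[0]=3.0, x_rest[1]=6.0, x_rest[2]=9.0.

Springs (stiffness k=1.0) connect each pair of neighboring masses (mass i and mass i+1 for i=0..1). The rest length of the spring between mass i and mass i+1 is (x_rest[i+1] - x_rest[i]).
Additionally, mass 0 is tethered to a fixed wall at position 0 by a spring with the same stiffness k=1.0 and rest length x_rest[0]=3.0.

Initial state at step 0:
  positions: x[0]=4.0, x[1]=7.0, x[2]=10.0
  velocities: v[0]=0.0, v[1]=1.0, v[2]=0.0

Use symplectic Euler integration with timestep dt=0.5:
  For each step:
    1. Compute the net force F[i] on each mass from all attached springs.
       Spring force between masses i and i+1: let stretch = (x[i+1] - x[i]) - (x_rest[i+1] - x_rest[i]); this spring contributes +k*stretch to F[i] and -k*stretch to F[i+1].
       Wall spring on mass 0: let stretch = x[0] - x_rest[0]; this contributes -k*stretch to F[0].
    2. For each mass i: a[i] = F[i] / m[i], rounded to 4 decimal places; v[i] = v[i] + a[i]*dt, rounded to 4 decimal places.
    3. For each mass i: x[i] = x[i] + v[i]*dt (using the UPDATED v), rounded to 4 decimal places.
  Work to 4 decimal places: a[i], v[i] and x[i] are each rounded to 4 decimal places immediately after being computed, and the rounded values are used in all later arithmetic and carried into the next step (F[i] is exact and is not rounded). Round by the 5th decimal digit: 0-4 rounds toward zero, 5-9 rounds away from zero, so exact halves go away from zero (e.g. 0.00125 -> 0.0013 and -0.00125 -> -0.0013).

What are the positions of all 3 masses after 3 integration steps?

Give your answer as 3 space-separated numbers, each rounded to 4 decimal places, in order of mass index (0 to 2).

Step 0: x=[4.0000 7.0000 10.0000] v=[0.0000 1.0000 0.0000]
Step 1: x=[3.7500 7.5000 10.0000] v=[-0.5000 1.0000 0.0000]
Step 2: x=[3.5000 7.6875 10.0625] v=[-0.5000 0.3750 0.1250]
Step 3: x=[3.4219 7.4219 10.2032] v=[-0.1563 -0.5313 0.2813]

Answer: 3.4219 7.4219 10.2032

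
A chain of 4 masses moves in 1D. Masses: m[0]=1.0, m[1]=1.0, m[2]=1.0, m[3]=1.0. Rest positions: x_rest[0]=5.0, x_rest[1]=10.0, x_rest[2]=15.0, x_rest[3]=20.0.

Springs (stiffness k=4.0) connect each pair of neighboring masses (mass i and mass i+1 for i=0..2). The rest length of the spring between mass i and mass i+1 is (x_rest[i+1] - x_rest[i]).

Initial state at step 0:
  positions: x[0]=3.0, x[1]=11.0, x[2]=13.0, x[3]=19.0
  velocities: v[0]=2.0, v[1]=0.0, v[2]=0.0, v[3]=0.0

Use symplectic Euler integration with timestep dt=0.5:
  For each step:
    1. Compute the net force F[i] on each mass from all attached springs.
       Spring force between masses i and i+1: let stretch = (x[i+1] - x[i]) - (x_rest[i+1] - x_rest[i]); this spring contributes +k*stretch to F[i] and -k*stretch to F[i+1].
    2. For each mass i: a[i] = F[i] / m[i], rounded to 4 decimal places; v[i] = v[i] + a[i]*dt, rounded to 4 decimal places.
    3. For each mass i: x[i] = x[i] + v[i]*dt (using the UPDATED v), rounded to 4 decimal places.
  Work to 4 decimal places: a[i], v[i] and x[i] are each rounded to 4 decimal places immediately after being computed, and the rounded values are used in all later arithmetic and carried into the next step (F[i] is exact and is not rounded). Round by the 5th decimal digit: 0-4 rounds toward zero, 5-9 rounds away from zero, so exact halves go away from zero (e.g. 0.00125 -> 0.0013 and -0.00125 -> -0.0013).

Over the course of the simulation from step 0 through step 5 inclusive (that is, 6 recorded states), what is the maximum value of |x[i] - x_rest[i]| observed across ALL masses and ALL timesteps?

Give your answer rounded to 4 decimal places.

Answer: 5.0000

Derivation:
Step 0: x=[3.0000 11.0000 13.0000 19.0000] v=[2.0000 0.0000 0.0000 0.0000]
Step 1: x=[7.0000 5.0000 17.0000 18.0000] v=[8.0000 -12.0000 8.0000 -2.0000]
Step 2: x=[4.0000 13.0000 10.0000 21.0000] v=[-6.0000 16.0000 -14.0000 6.0000]
Step 3: x=[5.0000 9.0000 17.0000 18.0000] v=[2.0000 -8.0000 14.0000 -6.0000]
Step 4: x=[5.0000 9.0000 17.0000 19.0000] v=[0.0000 0.0000 0.0000 2.0000]
Step 5: x=[4.0000 13.0000 11.0000 23.0000] v=[-2.0000 8.0000 -12.0000 8.0000]
Max displacement = 5.0000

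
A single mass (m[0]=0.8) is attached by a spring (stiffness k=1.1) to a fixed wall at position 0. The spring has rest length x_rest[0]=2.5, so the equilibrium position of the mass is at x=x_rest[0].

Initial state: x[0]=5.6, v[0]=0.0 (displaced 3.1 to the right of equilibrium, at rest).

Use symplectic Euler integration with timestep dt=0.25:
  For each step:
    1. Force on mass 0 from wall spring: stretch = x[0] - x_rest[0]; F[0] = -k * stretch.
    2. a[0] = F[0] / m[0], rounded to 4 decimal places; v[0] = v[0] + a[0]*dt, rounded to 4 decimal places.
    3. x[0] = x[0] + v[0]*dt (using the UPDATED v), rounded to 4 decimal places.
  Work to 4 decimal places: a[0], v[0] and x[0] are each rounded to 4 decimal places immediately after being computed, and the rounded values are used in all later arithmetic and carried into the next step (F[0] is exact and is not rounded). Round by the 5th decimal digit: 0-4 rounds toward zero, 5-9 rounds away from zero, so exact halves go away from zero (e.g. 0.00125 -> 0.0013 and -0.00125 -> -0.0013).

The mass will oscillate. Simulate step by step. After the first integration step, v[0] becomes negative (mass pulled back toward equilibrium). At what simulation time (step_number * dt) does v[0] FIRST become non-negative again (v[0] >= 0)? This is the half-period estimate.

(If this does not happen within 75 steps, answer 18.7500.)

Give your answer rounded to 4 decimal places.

Step 0: x=[5.6000] v=[0.0000]
Step 1: x=[5.3336] v=[-1.0656]
Step 2: x=[4.8237] v=[-2.0397]
Step 3: x=[4.1141] v=[-2.8385]
Step 4: x=[3.2658] v=[-3.3934]
Step 5: x=[2.3516] v=[-3.6567]
Step 6: x=[1.4502] v=[-3.6057]
Step 7: x=[0.6390] v=[-3.2448]
Step 8: x=[-0.0123] v=[-2.6051]
Step 9: x=[-0.4477] v=[-1.7415]
Step 10: x=[-0.6298] v=[-0.7282]
Step 11: x=[-0.5429] v=[0.3477]
First v>=0 after going negative at step 11, time=2.7500

Answer: 2.7500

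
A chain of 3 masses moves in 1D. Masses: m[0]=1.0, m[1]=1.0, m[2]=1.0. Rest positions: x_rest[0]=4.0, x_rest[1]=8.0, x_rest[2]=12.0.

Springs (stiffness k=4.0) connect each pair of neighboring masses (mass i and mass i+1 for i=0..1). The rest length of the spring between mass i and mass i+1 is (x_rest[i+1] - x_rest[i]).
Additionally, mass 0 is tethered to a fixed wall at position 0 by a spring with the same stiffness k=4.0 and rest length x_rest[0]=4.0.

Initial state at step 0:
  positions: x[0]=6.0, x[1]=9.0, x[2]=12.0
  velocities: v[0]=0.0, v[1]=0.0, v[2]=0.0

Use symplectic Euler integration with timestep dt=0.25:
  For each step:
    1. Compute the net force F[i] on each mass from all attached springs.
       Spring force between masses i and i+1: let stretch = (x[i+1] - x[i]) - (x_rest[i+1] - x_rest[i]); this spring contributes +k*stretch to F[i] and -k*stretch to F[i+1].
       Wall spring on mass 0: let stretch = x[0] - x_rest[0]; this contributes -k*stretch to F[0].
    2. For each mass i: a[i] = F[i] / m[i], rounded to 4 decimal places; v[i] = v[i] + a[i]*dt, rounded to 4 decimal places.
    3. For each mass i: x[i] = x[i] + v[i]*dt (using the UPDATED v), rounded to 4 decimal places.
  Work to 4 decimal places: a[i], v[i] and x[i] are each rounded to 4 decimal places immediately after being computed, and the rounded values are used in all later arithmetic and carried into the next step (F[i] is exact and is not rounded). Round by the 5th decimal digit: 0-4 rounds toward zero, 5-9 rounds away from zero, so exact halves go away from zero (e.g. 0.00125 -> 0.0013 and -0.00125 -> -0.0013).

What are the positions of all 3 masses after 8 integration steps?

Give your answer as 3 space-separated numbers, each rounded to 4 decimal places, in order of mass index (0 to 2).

Answer: 4.7180 8.1863 10.9883

Derivation:
Step 0: x=[6.0000 9.0000 12.0000] v=[0.0000 0.0000 0.0000]
Step 1: x=[5.2500 9.0000 12.2500] v=[-3.0000 0.0000 1.0000]
Step 2: x=[4.1250 8.8750 12.6875] v=[-4.5000 -0.5000 1.7500]
Step 3: x=[3.1563 8.5156 13.1719] v=[-3.8750 -1.4375 1.9375]
Step 4: x=[2.7383 7.9805 13.4922] v=[-1.6720 -2.1405 1.2812]
Step 5: x=[2.9463 7.5128 13.4346] v=[0.8319 -1.8710 -0.2305]
Step 6: x=[3.5593 7.3839 12.8965] v=[2.4521 -0.5157 -2.1523]
Step 7: x=[4.2387 7.6770 11.9803] v=[2.7174 1.1723 -3.6649]
Step 8: x=[4.7180 8.1863 10.9883] v=[1.9170 2.0373 -3.9682]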